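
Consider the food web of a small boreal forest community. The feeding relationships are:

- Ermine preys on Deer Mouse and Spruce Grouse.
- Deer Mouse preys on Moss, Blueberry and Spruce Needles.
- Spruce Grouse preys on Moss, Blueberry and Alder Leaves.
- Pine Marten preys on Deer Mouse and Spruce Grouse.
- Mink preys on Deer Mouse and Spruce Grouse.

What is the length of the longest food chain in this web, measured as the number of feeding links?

2 links

One longest chain: Alder Leaves → Spruce Grouse → Ermine.
It has 3 species and 2 links.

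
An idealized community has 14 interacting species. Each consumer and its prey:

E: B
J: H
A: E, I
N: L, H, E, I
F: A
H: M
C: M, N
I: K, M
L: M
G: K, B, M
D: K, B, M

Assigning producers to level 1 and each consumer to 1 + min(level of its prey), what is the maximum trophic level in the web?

Producers (level 1): K, B, M.
Following each consumer down to its lowest-level prey: K → I → A → F (levels 1 through 4).
All prey of F (A 3) are at level 3 or above, so F is at level 1 + 3 = 4.
Every consumer has at least one prey at level 3 or below, so none exceeds level 4.

4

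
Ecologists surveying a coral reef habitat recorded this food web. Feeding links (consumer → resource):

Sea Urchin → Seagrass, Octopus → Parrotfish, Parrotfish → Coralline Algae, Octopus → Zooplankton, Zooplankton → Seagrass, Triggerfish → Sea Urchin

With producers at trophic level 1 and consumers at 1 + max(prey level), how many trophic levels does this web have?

3

Producers (level 1): Coralline Algae, Seagrass.
Seagrass → Zooplankton → Octopus gives Octopus level 3.
No species has a prey at level 3, so no species reaches level 4.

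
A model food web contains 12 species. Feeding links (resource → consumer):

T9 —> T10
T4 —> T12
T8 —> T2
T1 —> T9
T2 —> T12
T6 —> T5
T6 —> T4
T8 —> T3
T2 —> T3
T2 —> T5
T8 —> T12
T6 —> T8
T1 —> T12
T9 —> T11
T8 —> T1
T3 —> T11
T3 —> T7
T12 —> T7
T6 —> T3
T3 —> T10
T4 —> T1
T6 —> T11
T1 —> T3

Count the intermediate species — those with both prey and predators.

7

Intermediate species (has both prey and predators): T8, T4, T1, T2, T9, T12, T3.
Count: 7.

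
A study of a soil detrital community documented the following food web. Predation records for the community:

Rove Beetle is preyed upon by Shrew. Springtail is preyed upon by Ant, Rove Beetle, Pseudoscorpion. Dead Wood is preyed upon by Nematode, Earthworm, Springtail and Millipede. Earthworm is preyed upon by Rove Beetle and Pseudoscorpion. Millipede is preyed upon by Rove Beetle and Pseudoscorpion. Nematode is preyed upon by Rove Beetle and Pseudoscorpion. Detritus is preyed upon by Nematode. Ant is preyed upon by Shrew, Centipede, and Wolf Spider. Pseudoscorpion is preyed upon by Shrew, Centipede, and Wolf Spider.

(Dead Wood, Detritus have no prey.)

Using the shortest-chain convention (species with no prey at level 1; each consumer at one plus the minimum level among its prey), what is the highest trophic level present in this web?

4

Basal resources (level 1): Dead Wood, Detritus.
Following each consumer down to its lowest-level prey: Dead Wood → Springtail → Ant → Wolf Spider (levels 1 through 4).
All prey of Wolf Spider (Ant 3, Pseudoscorpion 3) are at level 3 or above, so Wolf Spider is at level 1 + 3 = 4.
Every consumer has at least one prey at level 3 or below, so none exceeds level 4.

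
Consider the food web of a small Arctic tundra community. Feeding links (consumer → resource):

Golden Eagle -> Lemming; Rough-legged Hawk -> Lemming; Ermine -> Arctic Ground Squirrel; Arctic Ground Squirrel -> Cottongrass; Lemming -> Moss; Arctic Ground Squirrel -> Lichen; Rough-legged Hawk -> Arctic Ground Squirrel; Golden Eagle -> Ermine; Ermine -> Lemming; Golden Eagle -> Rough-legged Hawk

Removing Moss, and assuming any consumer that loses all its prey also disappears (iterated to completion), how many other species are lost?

1

Remove Moss.
Round 1: Lemming (all prey gone) → extinct.
No further losses. Total secondary extinctions: 1.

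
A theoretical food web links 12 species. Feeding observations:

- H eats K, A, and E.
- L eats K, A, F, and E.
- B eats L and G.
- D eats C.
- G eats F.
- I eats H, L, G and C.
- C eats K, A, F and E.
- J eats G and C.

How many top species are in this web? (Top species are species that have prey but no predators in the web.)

4

Top species (has prey, but nothing eats it): D, B, I, J.
Count: 4.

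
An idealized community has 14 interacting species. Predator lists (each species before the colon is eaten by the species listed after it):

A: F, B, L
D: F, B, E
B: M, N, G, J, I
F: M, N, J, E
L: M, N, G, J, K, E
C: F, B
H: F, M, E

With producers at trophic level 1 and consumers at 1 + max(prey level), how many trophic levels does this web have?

Producers (level 1): H, A, C, D.
H → F → E gives E level 3.
No species has a prey at level 3, so no species reaches level 4.

3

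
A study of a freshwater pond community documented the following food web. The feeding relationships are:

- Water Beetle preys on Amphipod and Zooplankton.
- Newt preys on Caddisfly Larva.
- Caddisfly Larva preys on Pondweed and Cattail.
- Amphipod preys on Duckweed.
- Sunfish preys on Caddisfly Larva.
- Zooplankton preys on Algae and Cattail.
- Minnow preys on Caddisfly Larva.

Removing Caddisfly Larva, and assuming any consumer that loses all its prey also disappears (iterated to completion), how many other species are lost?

3

Remove Caddisfly Larva.
Round 1: Sunfish (all prey gone), Minnow (all prey gone), Newt (all prey gone) → extinct.
No further losses. Total secondary extinctions: 3.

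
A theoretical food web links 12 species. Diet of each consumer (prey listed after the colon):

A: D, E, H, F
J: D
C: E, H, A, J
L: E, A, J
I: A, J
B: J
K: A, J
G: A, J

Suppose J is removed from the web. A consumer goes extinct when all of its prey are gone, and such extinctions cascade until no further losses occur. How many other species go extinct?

1

Remove J.
Round 1: B (all prey gone) → extinct.
No further losses. Total secondary extinctions: 1.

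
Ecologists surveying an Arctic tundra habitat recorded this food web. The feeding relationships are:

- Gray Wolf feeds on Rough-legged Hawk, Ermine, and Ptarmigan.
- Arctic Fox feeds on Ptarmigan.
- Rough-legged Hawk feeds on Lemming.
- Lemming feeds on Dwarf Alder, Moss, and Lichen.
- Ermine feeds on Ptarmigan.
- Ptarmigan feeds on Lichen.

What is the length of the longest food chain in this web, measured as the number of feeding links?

3 links

One longest chain: Dwarf Alder → Lemming → Rough-legged Hawk → Gray Wolf.
It has 4 species and 3 links.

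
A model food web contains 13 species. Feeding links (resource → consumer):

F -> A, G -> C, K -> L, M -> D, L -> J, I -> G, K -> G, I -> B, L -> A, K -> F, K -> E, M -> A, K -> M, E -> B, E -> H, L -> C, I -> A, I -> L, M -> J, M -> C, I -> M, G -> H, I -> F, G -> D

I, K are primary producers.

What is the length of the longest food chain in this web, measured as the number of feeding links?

One longest chain: I → F → A.
It has 3 species and 2 links.

2 links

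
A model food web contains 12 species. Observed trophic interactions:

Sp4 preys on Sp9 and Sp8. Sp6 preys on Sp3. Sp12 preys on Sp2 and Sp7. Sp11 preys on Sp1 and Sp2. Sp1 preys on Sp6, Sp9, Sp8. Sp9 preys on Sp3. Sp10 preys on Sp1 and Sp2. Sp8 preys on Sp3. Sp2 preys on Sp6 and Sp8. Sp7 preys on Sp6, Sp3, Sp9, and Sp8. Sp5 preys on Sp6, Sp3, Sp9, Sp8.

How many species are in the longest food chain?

One longest chain: Sp3 → Sp9 → Sp7 → Sp12.
It has 4 species and 3 links.

4 species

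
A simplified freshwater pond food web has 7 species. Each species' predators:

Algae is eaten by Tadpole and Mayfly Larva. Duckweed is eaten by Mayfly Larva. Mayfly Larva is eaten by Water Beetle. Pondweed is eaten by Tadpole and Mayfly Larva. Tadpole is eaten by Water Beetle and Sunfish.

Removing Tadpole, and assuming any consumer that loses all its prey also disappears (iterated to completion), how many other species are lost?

1

Remove Tadpole.
Round 1: Sunfish (all prey gone) → extinct.
No further losses. Total secondary extinctions: 1.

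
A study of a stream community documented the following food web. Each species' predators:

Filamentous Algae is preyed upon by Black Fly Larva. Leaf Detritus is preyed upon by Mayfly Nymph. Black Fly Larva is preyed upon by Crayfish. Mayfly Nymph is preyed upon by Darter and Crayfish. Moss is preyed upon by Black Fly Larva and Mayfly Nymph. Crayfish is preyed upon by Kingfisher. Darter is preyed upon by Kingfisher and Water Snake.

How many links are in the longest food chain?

One longest chain: Moss → Mayfly Nymph → Darter → Water Snake.
It has 4 species and 3 links.

3 links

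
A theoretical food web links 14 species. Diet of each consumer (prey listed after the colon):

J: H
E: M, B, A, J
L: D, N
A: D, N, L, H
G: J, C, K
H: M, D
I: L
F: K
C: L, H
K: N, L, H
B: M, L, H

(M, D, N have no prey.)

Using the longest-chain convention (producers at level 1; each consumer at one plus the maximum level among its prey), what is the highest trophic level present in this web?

Producers (level 1): M, D, N.
D → L → K → F gives F level 4.
No species has a prey at level 4, so no species reaches level 5.

4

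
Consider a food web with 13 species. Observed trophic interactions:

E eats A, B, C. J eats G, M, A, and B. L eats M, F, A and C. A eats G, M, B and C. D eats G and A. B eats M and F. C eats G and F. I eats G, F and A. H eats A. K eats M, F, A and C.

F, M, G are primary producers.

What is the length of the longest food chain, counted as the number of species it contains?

One longest chain: F → C → A → J.
It has 4 species and 3 links.

4 species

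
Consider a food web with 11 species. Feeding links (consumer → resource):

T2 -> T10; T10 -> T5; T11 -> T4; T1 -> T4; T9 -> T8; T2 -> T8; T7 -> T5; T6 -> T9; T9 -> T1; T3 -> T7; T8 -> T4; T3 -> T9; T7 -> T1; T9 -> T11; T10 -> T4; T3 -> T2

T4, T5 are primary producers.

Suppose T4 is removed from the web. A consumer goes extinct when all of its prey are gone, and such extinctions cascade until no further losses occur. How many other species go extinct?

5

Remove T4.
Round 1: T1 (all prey gone), T11 (all prey gone), T8 (all prey gone) → extinct.
Round 2: T9 (all prey gone) → extinct.
Round 3: T6 (all prey gone) → extinct.
No further losses. Total secondary extinctions: 5.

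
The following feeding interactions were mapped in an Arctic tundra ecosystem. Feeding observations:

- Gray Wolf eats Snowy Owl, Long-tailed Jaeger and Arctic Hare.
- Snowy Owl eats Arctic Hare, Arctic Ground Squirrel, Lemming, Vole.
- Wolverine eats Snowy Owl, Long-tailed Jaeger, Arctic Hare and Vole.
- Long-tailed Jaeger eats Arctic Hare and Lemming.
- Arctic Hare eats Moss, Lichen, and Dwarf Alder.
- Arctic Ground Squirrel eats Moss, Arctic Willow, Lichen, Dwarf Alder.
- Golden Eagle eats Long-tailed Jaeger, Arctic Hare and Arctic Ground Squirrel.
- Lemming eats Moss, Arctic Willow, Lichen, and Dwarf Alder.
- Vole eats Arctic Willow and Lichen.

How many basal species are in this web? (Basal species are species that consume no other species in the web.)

Basal species (no prey listed): Lichen, Dwarf Alder, Arctic Willow, Moss.
Count: 4.

4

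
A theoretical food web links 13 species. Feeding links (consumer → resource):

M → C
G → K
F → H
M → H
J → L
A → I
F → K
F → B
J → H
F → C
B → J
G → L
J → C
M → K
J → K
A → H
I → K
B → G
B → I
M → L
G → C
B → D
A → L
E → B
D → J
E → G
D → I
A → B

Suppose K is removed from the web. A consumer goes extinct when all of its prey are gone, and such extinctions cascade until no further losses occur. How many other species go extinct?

Remove K.
Round 1: I (all prey gone) → extinct.
No further losses. Total secondary extinctions: 1.

1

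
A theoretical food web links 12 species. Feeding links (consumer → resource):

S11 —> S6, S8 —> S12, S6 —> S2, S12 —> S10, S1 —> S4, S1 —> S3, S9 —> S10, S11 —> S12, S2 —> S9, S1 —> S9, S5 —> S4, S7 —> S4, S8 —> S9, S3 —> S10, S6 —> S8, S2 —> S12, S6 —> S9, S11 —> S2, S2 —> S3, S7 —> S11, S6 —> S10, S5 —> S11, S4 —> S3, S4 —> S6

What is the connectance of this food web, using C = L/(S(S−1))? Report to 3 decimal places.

C = 0.182

The web has S = 12 species and L = 24 feeding links.
C = L / (S(S−1)) = 24 / 132 = 0.1818 ≈ 0.182.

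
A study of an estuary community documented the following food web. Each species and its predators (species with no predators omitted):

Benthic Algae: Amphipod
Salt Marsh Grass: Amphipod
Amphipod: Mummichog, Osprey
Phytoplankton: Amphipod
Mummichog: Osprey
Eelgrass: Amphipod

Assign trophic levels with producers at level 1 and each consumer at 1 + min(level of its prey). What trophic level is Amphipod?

Phytoplankton is a producer → level 1.
Amphipod eats Phytoplankton → level 2.

Trophic level 2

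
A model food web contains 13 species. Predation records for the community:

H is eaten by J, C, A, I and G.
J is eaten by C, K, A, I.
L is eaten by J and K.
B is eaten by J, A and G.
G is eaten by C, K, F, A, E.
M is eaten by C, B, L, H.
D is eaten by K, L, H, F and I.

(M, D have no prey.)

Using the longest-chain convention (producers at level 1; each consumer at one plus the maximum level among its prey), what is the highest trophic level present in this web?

Producers (level 1): M, D.
M → H → G → C gives C level 4.
No species has a prey at level 4, so no species reaches level 5.

4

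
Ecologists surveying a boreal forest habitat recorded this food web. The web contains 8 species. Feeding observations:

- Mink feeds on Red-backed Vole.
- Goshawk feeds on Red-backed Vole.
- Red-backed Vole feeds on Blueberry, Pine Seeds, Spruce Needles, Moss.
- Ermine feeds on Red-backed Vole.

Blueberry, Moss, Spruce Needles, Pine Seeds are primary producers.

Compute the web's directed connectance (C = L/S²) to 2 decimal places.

The web has S = 8 species and L = 7 feeding links.
C = L / S² = 7 / 64 = 0.1094 ≈ 0.11.

C = 0.11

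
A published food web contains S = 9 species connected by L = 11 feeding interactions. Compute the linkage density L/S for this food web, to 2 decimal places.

L/S = 1.22

There are L = 11 links among S = 9 species.
L/S = 11/9 = 1.2222 ≈ 1.22.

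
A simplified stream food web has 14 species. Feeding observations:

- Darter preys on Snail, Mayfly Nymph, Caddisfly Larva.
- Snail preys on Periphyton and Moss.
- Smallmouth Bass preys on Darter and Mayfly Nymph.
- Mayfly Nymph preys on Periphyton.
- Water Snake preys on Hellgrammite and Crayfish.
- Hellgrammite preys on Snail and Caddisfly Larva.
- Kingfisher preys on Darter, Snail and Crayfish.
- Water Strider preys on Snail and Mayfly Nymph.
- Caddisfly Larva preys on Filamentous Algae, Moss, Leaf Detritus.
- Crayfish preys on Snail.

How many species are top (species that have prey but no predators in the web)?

4

Top species (has prey, but nothing eats it): Water Strider, Kingfisher, Water Snake, Smallmouth Bass.
Count: 4.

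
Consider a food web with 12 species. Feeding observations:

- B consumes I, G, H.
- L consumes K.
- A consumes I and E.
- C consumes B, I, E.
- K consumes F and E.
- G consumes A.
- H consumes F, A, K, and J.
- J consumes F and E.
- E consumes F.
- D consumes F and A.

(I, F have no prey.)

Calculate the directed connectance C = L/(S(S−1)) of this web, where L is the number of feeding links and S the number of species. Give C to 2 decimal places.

C = 0.16

The web has S = 12 species and L = 21 feeding links.
C = L / (S(S−1)) = 21 / 132 = 0.1591 ≈ 0.16.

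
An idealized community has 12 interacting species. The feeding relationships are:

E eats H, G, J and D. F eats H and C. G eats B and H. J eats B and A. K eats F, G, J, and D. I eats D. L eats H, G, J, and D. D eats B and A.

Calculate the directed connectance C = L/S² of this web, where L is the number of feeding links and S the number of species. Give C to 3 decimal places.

C = 0.146

The web has S = 12 species and L = 21 feeding links.
C = L / S² = 21 / 144 = 0.1458 ≈ 0.146.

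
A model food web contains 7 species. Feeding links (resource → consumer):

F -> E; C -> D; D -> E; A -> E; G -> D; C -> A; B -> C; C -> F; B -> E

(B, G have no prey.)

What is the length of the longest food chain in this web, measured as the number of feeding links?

3 links

One longest chain: B → C → A → E.
It has 4 species and 3 links.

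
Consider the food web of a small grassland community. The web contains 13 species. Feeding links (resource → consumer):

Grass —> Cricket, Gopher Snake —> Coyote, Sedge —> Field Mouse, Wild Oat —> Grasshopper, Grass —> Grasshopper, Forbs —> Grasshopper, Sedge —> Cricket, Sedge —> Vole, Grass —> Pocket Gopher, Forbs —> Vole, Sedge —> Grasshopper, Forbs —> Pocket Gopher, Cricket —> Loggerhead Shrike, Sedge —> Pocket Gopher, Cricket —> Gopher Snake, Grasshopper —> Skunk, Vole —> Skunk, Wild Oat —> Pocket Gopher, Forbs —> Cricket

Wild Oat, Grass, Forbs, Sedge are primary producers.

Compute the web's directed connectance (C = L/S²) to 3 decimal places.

C = 0.112

The web has S = 13 species and L = 19 feeding links.
C = L / S² = 19 / 169 = 0.1124 ≈ 0.112.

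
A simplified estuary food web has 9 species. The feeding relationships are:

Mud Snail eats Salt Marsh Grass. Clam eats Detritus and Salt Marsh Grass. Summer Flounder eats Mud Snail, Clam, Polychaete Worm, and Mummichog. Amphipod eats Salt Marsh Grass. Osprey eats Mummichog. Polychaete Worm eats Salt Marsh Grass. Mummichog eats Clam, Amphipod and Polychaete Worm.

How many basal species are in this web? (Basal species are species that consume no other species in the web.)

2

Basal species (no prey listed): Detritus, Salt Marsh Grass.
Count: 2.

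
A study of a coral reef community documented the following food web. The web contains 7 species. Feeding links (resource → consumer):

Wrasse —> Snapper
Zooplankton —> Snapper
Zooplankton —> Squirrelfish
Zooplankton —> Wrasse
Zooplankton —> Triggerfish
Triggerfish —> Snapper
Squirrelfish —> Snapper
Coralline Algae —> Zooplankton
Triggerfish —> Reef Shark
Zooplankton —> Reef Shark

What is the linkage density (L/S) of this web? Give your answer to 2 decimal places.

L/S = 1.43

There are L = 10 links among S = 7 species.
L/S = 10/7 = 1.4286 ≈ 1.43.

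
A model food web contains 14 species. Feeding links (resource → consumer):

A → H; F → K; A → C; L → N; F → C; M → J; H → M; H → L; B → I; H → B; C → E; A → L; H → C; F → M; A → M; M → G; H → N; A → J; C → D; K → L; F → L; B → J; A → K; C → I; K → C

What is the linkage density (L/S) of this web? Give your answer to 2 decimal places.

There are L = 25 links among S = 14 species.
L/S = 25/14 = 1.7857 ≈ 1.79.

L/S = 1.79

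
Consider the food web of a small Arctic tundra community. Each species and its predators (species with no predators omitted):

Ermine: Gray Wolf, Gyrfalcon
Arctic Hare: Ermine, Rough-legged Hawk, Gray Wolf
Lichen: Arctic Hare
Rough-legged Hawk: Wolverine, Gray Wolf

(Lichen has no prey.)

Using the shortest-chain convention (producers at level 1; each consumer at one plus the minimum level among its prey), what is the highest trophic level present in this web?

Producers (level 1): Lichen.
Following each consumer down to its lowest-level prey: Lichen → Arctic Hare → Rough-legged Hawk → Wolverine (levels 1 through 4).
All prey of Wolverine (Rough-legged Hawk 3) are at level 3 or above, so Wolverine is at level 1 + 3 = 4.
Every consumer has at least one prey at level 3 or below, so none exceeds level 4.

4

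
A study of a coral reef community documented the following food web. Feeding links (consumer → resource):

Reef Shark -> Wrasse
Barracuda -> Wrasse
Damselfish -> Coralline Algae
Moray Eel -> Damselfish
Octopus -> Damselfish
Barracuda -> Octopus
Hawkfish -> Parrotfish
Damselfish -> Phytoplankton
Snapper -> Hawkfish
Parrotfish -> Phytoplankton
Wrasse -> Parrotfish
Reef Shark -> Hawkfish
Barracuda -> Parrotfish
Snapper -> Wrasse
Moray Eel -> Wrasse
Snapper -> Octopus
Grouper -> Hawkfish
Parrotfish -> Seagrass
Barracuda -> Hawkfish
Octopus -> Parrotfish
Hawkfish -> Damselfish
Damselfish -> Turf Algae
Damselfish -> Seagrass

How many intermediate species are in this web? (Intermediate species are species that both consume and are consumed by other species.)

Intermediate species (has both prey and predators): Parrotfish, Damselfish, Wrasse, Hawkfish, Octopus.
Count: 5.

5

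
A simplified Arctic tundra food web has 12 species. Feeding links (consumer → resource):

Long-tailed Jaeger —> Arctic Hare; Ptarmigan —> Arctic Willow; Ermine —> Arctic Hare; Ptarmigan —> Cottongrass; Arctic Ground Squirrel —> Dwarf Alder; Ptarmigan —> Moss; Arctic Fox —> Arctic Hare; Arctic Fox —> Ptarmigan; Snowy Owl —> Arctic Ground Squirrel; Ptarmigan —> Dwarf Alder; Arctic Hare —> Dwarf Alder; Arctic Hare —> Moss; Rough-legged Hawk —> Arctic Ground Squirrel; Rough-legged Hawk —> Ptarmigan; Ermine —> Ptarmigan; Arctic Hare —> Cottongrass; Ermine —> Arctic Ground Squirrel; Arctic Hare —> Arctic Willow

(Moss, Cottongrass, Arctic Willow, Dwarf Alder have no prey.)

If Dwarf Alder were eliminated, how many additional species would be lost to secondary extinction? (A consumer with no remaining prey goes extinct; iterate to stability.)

2

Remove Dwarf Alder.
Round 1: Arctic Ground Squirrel (all prey gone) → extinct.
Round 2: Snowy Owl (all prey gone) → extinct.
No further losses. Total secondary extinctions: 2.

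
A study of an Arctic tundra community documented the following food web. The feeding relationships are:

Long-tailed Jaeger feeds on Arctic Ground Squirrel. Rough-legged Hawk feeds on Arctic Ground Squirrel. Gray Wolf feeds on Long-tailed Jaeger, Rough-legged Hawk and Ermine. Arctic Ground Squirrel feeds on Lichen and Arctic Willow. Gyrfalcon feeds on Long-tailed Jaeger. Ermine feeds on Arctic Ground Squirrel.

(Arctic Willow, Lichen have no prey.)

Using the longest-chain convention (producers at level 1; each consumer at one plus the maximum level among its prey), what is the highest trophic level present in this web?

Producers (level 1): Arctic Willow, Lichen.
Arctic Willow → Arctic Ground Squirrel → Ermine → Gray Wolf gives Gray Wolf level 4.
No species has a prey at level 4, so no species reaches level 5.

4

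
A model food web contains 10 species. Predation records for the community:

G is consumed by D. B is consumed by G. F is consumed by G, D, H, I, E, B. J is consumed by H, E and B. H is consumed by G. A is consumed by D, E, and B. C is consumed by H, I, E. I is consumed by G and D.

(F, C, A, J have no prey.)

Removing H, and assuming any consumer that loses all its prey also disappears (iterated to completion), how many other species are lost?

0

Remove H.
Every predator of it retains at least one other prey: G still has F, I, B.
No consumer loses all prey, so no secondary extinctions occur.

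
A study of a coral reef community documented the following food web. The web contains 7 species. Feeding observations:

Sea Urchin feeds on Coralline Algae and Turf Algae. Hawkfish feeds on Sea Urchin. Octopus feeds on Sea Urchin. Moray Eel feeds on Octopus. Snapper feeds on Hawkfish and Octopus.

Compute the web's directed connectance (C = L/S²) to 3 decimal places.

C = 0.143

The web has S = 7 species and L = 7 feeding links.
C = L / S² = 7 / 49 = 0.1429 ≈ 0.143.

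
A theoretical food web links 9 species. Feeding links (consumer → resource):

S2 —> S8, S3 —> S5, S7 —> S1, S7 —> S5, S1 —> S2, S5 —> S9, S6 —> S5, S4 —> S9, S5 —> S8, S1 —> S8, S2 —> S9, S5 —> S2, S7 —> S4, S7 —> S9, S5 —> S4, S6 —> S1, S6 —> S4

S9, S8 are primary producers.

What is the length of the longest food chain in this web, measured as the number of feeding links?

3 links

One longest chain: S9 → S2 → S1 → S6.
It has 4 species and 3 links.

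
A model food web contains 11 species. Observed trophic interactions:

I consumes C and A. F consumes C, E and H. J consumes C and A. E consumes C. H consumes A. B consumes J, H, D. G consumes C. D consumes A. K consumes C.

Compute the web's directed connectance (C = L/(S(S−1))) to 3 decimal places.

The web has S = 11 species and L = 15 feeding links.
C = L / (S(S−1)) = 15 / 110 = 0.1364 ≈ 0.136.

C = 0.136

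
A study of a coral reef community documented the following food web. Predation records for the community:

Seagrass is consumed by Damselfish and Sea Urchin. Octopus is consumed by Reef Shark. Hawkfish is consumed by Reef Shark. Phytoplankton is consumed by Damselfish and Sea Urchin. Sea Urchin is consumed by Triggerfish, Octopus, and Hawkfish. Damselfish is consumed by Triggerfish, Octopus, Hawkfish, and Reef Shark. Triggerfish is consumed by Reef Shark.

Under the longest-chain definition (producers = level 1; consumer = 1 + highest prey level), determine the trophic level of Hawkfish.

Trophic level 3

Phytoplankton is a producer → level 1.
Sea Urchin eats Phytoplankton (level 1); other prey at levels: Seagrass 1 → level 2.
Hawkfish eats Sea Urchin (level 2); other prey at levels: Damselfish 2 → level 3.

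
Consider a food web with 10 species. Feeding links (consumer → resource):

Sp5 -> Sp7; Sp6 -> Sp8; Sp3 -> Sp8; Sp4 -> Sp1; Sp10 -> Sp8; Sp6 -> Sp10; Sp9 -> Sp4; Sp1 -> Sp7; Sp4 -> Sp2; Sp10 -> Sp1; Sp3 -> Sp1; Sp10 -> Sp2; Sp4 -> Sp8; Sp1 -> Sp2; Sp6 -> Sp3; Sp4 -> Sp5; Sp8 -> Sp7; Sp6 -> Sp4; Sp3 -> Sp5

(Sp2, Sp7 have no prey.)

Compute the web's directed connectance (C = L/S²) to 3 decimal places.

C = 0.190

The web has S = 10 species and L = 19 feeding links.
C = L / S² = 19 / 100 = 0.1900 ≈ 0.190.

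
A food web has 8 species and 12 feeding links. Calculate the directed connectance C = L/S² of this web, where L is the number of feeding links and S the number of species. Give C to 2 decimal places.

The web has S = 8 species and L = 12 feeding links.
C = L / S² = 12 / 64 = 0.1875 ≈ 0.19.

C = 0.19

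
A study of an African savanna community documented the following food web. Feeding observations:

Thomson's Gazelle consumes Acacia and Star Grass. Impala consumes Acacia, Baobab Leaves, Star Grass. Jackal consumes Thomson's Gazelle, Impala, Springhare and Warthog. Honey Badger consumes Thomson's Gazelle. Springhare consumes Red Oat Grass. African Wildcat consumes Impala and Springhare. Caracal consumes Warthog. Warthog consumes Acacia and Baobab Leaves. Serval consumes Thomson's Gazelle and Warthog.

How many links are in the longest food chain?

2 links

One longest chain: Acacia → Impala → Jackal.
It has 3 species and 2 links.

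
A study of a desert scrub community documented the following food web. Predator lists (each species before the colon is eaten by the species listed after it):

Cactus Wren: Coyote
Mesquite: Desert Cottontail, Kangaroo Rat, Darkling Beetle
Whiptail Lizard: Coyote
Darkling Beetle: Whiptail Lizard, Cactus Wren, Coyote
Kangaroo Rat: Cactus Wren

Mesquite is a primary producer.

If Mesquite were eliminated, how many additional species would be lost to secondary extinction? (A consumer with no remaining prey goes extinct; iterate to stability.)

6

Remove Mesquite.
Round 1: Desert Cottontail (all prey gone), Kangaroo Rat (all prey gone), Darkling Beetle (all prey gone) → extinct.
Round 2: Whiptail Lizard (all prey gone), Cactus Wren (all prey gone) → extinct.
Round 3: Coyote (all prey gone) → extinct.
No further losses. Total secondary extinctions: 6.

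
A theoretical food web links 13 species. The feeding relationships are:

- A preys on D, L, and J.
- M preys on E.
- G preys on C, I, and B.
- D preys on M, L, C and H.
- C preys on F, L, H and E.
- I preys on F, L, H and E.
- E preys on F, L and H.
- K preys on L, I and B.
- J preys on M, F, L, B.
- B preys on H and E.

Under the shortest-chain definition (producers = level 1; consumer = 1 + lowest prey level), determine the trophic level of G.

L is a producer → level 1.
C eats L → level 2.
G eats C → level 3.
No prey of G is below level 2, so 3 is the minimum.

Trophic level 3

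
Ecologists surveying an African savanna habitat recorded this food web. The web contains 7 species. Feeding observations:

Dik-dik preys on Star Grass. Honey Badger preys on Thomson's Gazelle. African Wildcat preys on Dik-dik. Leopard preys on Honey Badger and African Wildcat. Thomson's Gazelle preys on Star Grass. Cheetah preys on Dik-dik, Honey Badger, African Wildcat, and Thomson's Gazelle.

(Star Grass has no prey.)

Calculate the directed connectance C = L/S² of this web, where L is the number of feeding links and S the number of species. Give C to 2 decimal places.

The web has S = 7 species and L = 10 feeding links.
C = L / S² = 10 / 49 = 0.2041 ≈ 0.20.

C = 0.20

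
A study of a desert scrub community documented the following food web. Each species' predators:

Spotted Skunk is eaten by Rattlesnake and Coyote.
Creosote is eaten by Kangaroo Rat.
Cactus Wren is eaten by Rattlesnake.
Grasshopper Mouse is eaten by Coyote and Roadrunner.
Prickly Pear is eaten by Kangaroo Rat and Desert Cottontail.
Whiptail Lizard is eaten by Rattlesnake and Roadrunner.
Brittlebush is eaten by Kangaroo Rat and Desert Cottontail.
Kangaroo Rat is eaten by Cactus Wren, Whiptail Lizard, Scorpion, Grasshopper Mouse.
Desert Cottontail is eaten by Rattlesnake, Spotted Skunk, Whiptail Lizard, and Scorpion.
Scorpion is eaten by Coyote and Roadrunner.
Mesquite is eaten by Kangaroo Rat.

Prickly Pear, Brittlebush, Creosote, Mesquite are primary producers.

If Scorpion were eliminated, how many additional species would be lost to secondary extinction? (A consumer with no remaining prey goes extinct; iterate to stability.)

Remove Scorpion.
Every predator of it retains at least one other prey: Coyote still has Grasshopper Mouse, Spotted Skunk; Roadrunner still has Grasshopper Mouse, Whiptail Lizard.
No consumer loses all prey, so no secondary extinctions occur.

0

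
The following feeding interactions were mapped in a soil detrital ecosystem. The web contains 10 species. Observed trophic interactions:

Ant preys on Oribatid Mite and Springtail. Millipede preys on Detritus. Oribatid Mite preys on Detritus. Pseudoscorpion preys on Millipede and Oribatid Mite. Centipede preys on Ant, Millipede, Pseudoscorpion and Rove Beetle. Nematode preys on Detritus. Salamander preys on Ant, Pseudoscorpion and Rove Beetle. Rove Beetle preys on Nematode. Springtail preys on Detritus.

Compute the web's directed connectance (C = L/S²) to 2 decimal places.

C = 0.16

The web has S = 10 species and L = 16 feeding links.
C = L / S² = 16 / 100 = 0.1600 ≈ 0.16.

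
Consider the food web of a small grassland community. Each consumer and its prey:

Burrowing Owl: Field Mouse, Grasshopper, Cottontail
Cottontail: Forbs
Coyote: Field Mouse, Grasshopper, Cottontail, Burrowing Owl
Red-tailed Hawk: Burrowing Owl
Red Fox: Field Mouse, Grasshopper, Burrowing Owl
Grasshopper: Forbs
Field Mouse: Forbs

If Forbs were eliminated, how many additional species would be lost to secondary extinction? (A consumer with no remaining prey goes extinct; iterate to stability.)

Remove Forbs.
Round 1: Field Mouse (all prey gone), Grasshopper (all prey gone), Cottontail (all prey gone) → extinct.
Round 2: Burrowing Owl (all prey gone) → extinct.
Round 3: Red-tailed Hawk (all prey gone), Coyote (all prey gone), Red Fox (all prey gone) → extinct.
No further losses. Total secondary extinctions: 7.

7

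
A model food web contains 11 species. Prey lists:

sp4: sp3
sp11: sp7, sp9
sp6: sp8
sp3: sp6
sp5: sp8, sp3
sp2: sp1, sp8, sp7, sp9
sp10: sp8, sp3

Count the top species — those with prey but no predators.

5

Top species (has prey, but nothing eats it): sp11, sp2, sp4, sp5, sp10.
Count: 5.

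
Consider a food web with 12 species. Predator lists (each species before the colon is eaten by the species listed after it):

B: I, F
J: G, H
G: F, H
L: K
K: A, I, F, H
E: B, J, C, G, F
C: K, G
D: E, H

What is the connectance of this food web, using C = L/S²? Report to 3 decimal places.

C = 0.139

The web has S = 12 species and L = 20 feeding links.
C = L / S² = 20 / 144 = 0.1389 ≈ 0.139.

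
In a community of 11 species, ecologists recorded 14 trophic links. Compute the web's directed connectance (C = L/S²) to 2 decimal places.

C = 0.12

The web has S = 11 species and L = 14 feeding links.
C = L / S² = 14 / 121 = 0.1157 ≈ 0.12.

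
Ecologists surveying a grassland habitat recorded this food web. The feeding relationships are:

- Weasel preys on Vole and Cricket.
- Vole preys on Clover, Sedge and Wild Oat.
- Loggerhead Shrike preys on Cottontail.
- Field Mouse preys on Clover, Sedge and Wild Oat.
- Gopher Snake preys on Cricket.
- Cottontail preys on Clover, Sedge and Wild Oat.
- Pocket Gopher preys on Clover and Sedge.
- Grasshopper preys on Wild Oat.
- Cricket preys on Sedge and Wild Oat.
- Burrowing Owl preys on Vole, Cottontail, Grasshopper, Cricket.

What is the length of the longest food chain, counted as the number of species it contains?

One longest chain: Sedge → Cricket → Gopher Snake.
It has 3 species and 2 links.

3 species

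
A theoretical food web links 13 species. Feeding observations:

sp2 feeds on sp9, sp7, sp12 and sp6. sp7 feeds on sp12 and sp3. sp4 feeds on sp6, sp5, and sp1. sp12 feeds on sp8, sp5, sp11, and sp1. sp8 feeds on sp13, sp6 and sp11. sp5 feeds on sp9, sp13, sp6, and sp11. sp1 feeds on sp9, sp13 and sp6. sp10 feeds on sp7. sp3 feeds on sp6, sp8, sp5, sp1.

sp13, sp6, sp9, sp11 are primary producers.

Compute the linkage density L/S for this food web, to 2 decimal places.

There are L = 28 links among S = 13 species.
L/S = 28/13 = 2.1538 ≈ 2.15.

L/S = 2.15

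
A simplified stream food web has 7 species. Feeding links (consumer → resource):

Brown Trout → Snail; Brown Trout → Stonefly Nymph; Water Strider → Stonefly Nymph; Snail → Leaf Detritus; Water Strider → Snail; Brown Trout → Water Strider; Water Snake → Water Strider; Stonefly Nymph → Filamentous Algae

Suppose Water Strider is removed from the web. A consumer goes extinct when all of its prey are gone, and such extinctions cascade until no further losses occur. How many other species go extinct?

Remove Water Strider.
Round 1: Water Snake (all prey gone) → extinct.
No further losses. Total secondary extinctions: 1.

1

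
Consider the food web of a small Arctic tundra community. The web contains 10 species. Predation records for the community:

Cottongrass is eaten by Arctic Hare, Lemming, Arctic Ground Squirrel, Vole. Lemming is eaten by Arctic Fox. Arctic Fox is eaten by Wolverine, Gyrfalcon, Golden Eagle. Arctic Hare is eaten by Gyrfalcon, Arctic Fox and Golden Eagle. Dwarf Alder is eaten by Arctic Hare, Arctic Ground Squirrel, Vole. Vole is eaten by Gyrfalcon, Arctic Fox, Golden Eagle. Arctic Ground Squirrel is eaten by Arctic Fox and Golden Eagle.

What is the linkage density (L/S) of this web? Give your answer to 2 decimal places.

There are L = 19 links among S = 10 species.
L/S = 19/10 = 1.9000 ≈ 1.90.

L/S = 1.90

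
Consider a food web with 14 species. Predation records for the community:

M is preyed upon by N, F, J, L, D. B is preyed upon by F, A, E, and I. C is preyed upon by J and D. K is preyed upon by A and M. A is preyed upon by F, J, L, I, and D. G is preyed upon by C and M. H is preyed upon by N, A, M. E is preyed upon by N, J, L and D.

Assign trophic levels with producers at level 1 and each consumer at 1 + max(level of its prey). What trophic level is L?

B is a producer → level 1.
E eats B → level 2.
L eats E (level 2); other prey at levels: A 2, M 2 → level 3.

Trophic level 3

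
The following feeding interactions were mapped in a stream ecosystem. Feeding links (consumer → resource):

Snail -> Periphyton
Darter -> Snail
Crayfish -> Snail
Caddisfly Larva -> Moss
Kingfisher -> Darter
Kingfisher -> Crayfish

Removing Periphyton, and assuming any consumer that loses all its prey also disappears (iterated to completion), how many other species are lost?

Remove Periphyton.
Round 1: Snail (all prey gone) → extinct.
Round 2: Darter (all prey gone), Crayfish (all prey gone) → extinct.
Round 3: Kingfisher (all prey gone) → extinct.
No further losses. Total secondary extinctions: 4.

4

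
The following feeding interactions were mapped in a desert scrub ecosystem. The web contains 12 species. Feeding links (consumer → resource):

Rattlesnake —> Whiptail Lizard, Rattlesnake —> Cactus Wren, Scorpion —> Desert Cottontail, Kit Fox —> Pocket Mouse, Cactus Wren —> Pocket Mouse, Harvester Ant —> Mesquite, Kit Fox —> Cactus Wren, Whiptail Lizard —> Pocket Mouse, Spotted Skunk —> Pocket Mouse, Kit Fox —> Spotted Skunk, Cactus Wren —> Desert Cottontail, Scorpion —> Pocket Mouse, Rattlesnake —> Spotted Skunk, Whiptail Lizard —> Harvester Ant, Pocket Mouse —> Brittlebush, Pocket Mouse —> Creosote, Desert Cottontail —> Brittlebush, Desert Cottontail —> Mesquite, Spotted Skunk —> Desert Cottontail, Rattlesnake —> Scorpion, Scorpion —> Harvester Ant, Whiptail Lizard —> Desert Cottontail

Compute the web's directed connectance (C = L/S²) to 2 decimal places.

The web has S = 12 species and L = 22 feeding links.
C = L / S² = 22 / 144 = 0.1528 ≈ 0.15.

C = 0.15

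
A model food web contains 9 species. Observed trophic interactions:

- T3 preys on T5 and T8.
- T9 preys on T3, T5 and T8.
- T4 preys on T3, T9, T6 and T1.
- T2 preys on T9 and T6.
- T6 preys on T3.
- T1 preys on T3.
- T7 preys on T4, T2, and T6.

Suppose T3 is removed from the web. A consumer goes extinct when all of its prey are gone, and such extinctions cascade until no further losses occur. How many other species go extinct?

Remove T3.
Round 1: T1 (all prey gone), T6 (all prey gone) → extinct.
No further losses. Total secondary extinctions: 2.

2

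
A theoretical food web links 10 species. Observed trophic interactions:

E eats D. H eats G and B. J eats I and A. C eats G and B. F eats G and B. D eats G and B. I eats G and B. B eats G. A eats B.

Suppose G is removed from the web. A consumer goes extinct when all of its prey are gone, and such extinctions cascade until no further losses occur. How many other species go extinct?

Remove G.
Round 1: B (all prey gone) → extinct.
Round 2: D (all prey gone), F (all prey gone), A (all prey gone), I (all prey gone), C (all prey gone), H (all prey gone) → extinct.
Round 3: E (all prey gone), J (all prey gone) → extinct.
No further losses. Total secondary extinctions: 9.

9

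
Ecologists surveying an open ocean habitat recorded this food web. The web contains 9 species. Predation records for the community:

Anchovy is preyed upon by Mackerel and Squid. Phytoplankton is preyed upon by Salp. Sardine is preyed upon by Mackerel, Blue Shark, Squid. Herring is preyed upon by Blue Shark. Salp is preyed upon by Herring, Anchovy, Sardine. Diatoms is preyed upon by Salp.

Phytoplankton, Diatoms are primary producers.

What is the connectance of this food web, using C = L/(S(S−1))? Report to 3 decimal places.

C = 0.153

The web has S = 9 species and L = 11 feeding links.
C = L / (S(S−1)) = 11 / 72 = 0.1528 ≈ 0.153.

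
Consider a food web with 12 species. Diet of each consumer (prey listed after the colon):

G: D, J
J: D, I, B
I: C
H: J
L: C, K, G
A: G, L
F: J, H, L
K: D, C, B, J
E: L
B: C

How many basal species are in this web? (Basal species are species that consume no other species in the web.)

Basal species (no prey listed): D, C.
Count: 2.

2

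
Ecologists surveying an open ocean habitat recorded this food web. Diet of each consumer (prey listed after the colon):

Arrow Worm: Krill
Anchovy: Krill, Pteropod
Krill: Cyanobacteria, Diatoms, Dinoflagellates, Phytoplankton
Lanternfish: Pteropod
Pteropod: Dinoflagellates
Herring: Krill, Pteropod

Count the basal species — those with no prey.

4

Basal species (no prey listed): Cyanobacteria, Diatoms, Dinoflagellates, Phytoplankton.
Count: 4.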